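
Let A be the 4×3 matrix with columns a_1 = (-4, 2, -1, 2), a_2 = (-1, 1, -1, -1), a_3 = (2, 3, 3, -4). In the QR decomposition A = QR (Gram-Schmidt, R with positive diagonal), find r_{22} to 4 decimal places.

e_1 = a_1/‖a_1‖ = (-4, 2, -1, 2)/5.0000 = (-0.8000, 0.4000, -0.2000, 0.4000).
r_{12} = e_1·a_2 = 1.0000.
u_2 = a_2 − 1.0000·e_1 = (-0.2000, 0.6000, -0.8000, -1.4000).
r_{22} = ‖u_2‖ = 1.7321.

r_{22} = 1.7321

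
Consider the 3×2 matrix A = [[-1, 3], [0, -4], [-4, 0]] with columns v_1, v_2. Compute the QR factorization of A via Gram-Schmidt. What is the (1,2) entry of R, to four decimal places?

r_{12} = -0.7276

v_1 = (-1, 0, -4); ‖v_1‖ = 4.1231, so e_1 = (-0.2425, 0.0000, -0.9701).
r_{12} = e_1·v_2 = -0.7276.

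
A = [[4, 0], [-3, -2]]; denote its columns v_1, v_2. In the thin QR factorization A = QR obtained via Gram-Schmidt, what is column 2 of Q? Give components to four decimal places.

q_1 = v_1/‖v_1‖ = (4, -3)/5.0000 = (0.8000, -0.6000).
r_{12} = q_1·v_2 = 1.2000.
u_2 = v_2 − 1.2000·q_1 = (-0.9600, -1.2800).
‖u_2‖ = 1.6000, so q_2 = (-0.6000, -0.8000).

q_2 = (-0.6000, -0.8000)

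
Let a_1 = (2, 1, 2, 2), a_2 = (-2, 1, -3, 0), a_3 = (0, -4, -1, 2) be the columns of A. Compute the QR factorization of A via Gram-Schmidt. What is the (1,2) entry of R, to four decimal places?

a_1 = (2, 1, 2, 2); ‖a_1‖ = 3.6056, so q_1 = (0.5547, 0.2774, 0.5547, 0.5547).
r_{12} = q_1·a_2 = -2.4962.

r_{12} = -2.4962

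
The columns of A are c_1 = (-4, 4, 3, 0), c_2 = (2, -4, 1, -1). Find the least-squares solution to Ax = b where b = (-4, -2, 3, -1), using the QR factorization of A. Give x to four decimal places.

c_1 = (-4, 4, 3, 0); ‖c_1‖ = 6.4031, so q_1 = (-0.6247, 0.6247, 0.4685, 0.0000).
q_1·c_2 = (-0.6247)·2 + 0.6247·(-4) + 0.4685·1 + 0.0000·(-1) = -3.2796.
u_2 = c_2 + 3.2796·q_1 = (-0.0488, -1.9512, 2.5366, -1.0000).
‖u_2‖ = 3.3532, so q_2 = (-0.0145, -0.5819, 0.7565, -0.2982).
Qᵀb = (2.6550, 3.7896).
Back-substitute: x_2 = 3.7896/3.3532 = 1.1302.
x_1 = (2.6550 + 3.2796·1.1302)/6.4031 = 0.9935.

x = (0.9935, 1.1302)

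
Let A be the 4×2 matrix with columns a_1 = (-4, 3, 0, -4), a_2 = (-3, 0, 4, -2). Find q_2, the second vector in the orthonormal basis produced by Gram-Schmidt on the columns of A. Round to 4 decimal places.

a_1 = (-4, 3, 0, -4); ‖a_1‖ = 6.4031, so q_1 = (-0.6247, 0.4685, 0.0000, -0.6247).
q_1·a_2 = (-0.6247)·(-3) + 0.4685·0 + 0.0000·4 + (-0.6247)·(-2) = 3.1235.
u_2 = a_2 − 3.1235·q_1 = (-1.0488, -1.4634, 4.0000, -0.0488).
‖u_2‖ = 4.3868, so q_2 = (-0.2391, -0.3336, 0.9118, -0.0111).

q_2 = (-0.2391, -0.3336, 0.9118, -0.0111)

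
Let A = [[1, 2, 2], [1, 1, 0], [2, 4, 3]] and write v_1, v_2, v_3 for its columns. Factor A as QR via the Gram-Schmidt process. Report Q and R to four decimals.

Q = [[0.4082, 0.1826, 0.8944], [0.4082, -0.9129, 0.0000], [0.8165, 0.3651, -0.4472]], R = [[2.4495, 4.4907, 3.2660], [0.0000, 0.9129, 1.4606], [0.0000, 0.0000, 0.4472]]

v_1 = (1, 1, 2); ‖v_1‖ = 2.4495, so e_1 = (0.4082, 0.4082, 0.8165).
e_1·v_2 = 0.4082·2 + 0.4082·1 + 0.8165·4 = 4.4907.
u_2 = v_2 − 4.4907·e_1 = (0.1667, -0.8333, 0.3333).
‖u_2‖ = 0.9129, so e_2 = (0.1826, -0.9129, 0.3651).
e_1·v_3 = 0.4082·2 + 0.4082·0 + 0.8165·3 = 3.2660; e_2·v_3 = 0.1826·2 + (-0.9129)·0 + 0.3651·3 = 1.4606.
u_3 = v_3 − 3.2660·e_1 − 1.4606·e_2 = (0.4000, 0.0000, -0.2000).
‖u_3‖ = 0.4472, so e_3 = (0.8944, 0.0000, -0.4472).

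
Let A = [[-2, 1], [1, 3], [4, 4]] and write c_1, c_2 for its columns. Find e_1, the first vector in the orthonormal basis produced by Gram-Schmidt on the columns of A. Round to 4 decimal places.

e_1 = c_1/‖c_1‖ = (-2, 1, 4)/4.5826 = (-0.4364, 0.2182, 0.8729).

e_1 = (-0.4364, 0.2182, 0.8729)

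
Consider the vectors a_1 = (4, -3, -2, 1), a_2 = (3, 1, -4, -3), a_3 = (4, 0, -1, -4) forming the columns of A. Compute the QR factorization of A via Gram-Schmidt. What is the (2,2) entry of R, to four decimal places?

r_{22} = 5.3354

a_1 = (4, -3, -2, 1); ‖a_1‖ = 5.4772, so q_1 = (0.7303, -0.5477, -0.3651, 0.1826).
q_1·a_2 = 0.7303·3 + (-0.5477)·1 + (-0.3651)·(-4) + 0.1826·(-3) = 2.5560.
u_2 = a_2 − 2.5560·q_1 = (1.1333, 2.4000, -3.0667, -3.4667).
r_{22} = ‖u_2‖ = 5.3354.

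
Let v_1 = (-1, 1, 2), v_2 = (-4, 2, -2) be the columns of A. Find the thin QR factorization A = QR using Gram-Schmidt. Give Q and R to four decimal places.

Q = [[-0.4082, -0.7591], [0.4082, 0.3450], [0.8165, -0.5521]], R = [[2.4495, 0.8165], [0.0000, 4.8305]]

v_1 = (-1, 1, 2); ‖v_1‖ = 2.4495, so q_1 = (-0.4082, 0.4082, 0.8165).
q_1·v_2 = (-0.4082)·(-4) + 0.4082·2 + 0.8165·(-2) = 0.8165.
u_2 = v_2 − 0.8165·q_1 = (-3.6667, 1.6667, -2.6667).
‖u_2‖ = 4.8305, so q_2 = (-0.7591, 0.3450, -0.5521).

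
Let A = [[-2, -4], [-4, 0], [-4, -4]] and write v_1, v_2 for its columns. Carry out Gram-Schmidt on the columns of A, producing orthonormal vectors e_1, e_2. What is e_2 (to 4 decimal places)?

e_2 = (-0.6667, 0.6667, -0.3333)

e_1 = v_1/‖v_1‖ = (-2, -4, -4)/6.0000 = (-0.3333, -0.6667, -0.6667).
r_{12} = e_1·v_2 = 4.0000.
u_2 = v_2 − 4.0000·e_1 = (-2.6667, 2.6667, -1.3333).
‖u_2‖ = 4.0000, so e_2 = (-0.6667, 0.6667, -0.3333).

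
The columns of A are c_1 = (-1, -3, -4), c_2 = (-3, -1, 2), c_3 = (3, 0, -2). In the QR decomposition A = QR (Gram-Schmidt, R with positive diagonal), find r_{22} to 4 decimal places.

r_{22} = 3.7210

q_1 = c_1/‖c_1‖ = (-1, -3, -4)/5.0990 = (-0.1961, -0.5883, -0.7845).
r_{12} = q_1·c_2 = -0.3922.
u_2 = c_2 + 0.3922·q_1 = (-3.0769, -1.2308, 1.6923).
r_{22} = ‖u_2‖ = 3.7210.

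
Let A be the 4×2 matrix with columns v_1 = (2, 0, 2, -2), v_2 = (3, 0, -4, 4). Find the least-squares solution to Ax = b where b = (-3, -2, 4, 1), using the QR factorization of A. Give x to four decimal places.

v_1 = (2, 0, 2, -2); ‖v_1‖ = 3.4641, so q_1 = (0.5774, 0.0000, 0.5774, -0.5774).
q_1·v_2 = 0.5774·3 + 0.0000·0 + 0.5774·(-4) + (-0.5774)·4 = -2.8868.
u_2 = v_2 + 2.8868·q_1 = (4.6667, 0.0000, -2.3333, 2.3333).
‖u_2‖ = 5.7155, so q_2 = (0.8165, 0.0000, -0.4082, 0.4082).
Qᵀb = (0.0000, -3.6742).
Back-substitute: x_2 = -3.6742/5.7155 = -0.6429.
x_1 = (0.0000 + 2.8868·(-0.6429))/3.4641 = -0.5357.

x = (-0.5357, -0.6429)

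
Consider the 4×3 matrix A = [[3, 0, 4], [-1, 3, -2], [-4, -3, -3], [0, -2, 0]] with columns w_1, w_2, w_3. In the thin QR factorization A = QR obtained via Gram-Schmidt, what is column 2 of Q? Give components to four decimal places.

q_2 = (-0.2390, 0.7700, -0.3717, -0.4602)

q_1 = w_1/‖w_1‖ = (3, -1, -4, 0)/5.0990 = (0.5883, -0.1961, -0.7845, 0.0000).
r_{12} = q_1·w_2 = 1.7650.
u_2 = w_2 − 1.7650·q_1 = (-1.0385, 3.3462, -1.6154, -2.0000).
‖u_2‖ = 4.3456, so q_2 = (-0.2390, 0.7700, -0.3717, -0.4602).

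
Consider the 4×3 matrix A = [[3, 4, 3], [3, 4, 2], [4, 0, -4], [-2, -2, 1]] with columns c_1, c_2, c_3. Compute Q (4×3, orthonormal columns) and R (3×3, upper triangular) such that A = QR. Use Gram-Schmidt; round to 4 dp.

Q = [[0.4867, 0.4565, 0.4951], [0.4867, 0.4565, -0.0652], [0.6489, -0.7518, 0.1075], [-0.3244, -0.1343, 0.8597]], R = [[6.1644, 4.5422, -0.4867], [0.0000, 3.9203, 5.1554], [0.0000, 0.0000, 1.7846]]

c_1 = (3, 3, 4, -2); ‖c_1‖ = 6.1644, so q_1 = (0.4867, 0.4867, 0.6489, -0.3244).
q_1·c_2 = 0.4867·4 + 0.4867·4 + 0.6489·0 + (-0.3244)·(-2) = 4.5422.
u_2 = c_2 − 4.5422·q_1 = (1.7895, 1.7895, -2.9474, -0.5263).
‖u_2‖ = 3.9203, so q_2 = (0.4565, 0.4565, -0.7518, -0.1343).
q_1·c_3 = 0.4867·3 + 0.4867·2 + 0.6489·(-4) + (-0.3244)·1 = -0.4867; q_2·c_3 = 0.4565·3 + 0.4565·2 + (-0.7518)·(-4) + (-0.1343)·1 = 5.1554.
u_3 = c_3 + 0.4867·q_1 − 5.1554·q_2 = (0.8836, -0.1164, 0.1918, 1.5342).
‖u_3‖ = 1.7846, so q_3 = (0.4951, -0.0652, 0.1075, 0.8597).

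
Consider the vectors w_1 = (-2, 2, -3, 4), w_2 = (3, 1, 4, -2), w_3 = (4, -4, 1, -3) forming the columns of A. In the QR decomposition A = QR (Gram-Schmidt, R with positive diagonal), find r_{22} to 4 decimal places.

r_{22} = 3.5420

e_1 = w_1/‖w_1‖ = (-2, 2, -3, 4)/5.7446 = (-0.3482, 0.3482, -0.5222, 0.6963).
r_{12} = e_1·w_2 = -4.1779.
u_2 = w_2 + 4.1779·e_1 = (1.5455, 2.4545, 1.8182, 0.9091).
r_{22} = ‖u_2‖ = 3.5420.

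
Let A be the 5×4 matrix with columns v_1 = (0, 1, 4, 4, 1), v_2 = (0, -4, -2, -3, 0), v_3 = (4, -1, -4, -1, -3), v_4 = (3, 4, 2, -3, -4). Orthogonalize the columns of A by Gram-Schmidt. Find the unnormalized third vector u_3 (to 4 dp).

u_3 = (4.0000, -0.8244, -1.0439, 1.7951, -2.1805)

v_1 = (0, 1, 4, 4, 1); ‖v_1‖ = 5.8310, so q_1 = (0.0000, 0.1715, 0.6860, 0.6860, 0.1715).
q_1·v_2 = 0.0000·0 + 0.1715·(-4) + 0.6860·(-2) + 0.6860·(-3) + 0.1715·0 = -4.1160.
u_2 = v_2 + 4.1160·q_1 = (0.0000, -3.2941, 0.8235, -0.1765, 0.7059).
‖u_2‖ = 3.4726, so q_2 = (0.0000, -0.9486, 0.2372, -0.0508, 0.2033).
q_1·v_3 = 0.0000·4 + 0.1715·(-1) + 0.6860·(-4) + 0.6860·(-1) + 0.1715·(-3) = -4.1160; q_2·v_3 = 0.0000·4 + (-0.9486)·(-1) + 0.2372·(-4) + (-0.0508)·(-1) + 0.2033·(-3) = -0.5590.
u_3 = v_3 + 4.1160·q_1 + 0.5590·q_2 = (4.0000, -0.8244, -1.0439, 1.7951, -2.1805).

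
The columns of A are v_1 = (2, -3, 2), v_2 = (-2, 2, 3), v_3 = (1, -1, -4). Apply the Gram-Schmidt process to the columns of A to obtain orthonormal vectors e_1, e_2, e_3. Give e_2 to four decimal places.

v_1 = (2, -3, 2); ‖v_1‖ = 4.1231, so e_1 = (0.4851, -0.7276, 0.4851).
e_1·v_2 = 0.4851·(-2) + (-0.7276)·2 + 0.4851·3 = -0.9701.
u_2 = v_2 + 0.9701·e_1 = (-1.5294, 1.2941, 3.4706).
‖u_2‖ = 4.0073, so e_2 = (-0.3817, 0.3229, 0.8661).

e_2 = (-0.3817, 0.3229, 0.8661)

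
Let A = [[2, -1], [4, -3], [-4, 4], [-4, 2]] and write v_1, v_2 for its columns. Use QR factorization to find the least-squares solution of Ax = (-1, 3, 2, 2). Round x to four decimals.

v_1 = (2, 4, -4, -4); ‖v_1‖ = 7.2111, so q_1 = (0.2774, 0.5547, -0.5547, -0.5547).
q_1·v_2 = 0.2774·(-1) + 0.5547·(-3) + (-0.5547)·4 + (-0.5547)·2 = -5.2697.
u_2 = v_2 + 5.2697·q_1 = (0.4615, -0.0769, 1.0769, -0.9231).
‖u_2‖ = 1.4936, so q_2 = (0.3090, -0.0515, 0.7210, -0.6180).
Qᵀb = (-0.8321, -0.2575).
Back-substitute: x_2 = -0.2575/1.4936 = -0.1724.
x_1 = (-0.8321 + 5.2697·(-0.1724))/7.2111 = -0.2414.

x = (-0.2414, -0.1724)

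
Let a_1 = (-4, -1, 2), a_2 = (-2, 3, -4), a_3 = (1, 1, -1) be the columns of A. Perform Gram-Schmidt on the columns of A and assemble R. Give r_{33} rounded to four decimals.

q_1 = a_1/‖a_1‖ = (-4, -1, 2)/4.5826 = (-0.8729, -0.2182, 0.4364).
r_{12} = q_1·a_2 = -0.6547.
u_2 = a_2 + 0.6547·q_1 = (-2.5714, 2.8571, -3.7143).
‖u_2‖ = 5.3452, so q_2 = (-0.4811, 0.5345, -0.6949).
r_{13} = q_1·a_3 = -1.5275; r_{23} = q_2·a_3 = 0.7483.
u_3 = a_3 + 1.5275·q_1 − 0.7483·q_2 = (0.0267, 0.2667, 0.1867).
r_{33} = ‖u_3‖ = 0.3266.

r_{33} = 0.3266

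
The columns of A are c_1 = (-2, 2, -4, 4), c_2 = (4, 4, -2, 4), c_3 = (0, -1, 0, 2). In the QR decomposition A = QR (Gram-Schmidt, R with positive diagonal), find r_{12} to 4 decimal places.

q_1 = c_1/‖c_1‖ = (-2, 2, -4, 4)/6.3246 = (-0.3162, 0.3162, -0.6325, 0.6325).
r_{12} = q_1·c_2 = 3.7947.

r_{12} = 3.7947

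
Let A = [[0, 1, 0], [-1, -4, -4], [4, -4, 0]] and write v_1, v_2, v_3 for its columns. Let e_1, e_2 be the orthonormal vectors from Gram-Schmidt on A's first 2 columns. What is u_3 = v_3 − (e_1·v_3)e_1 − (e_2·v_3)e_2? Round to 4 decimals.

u_3 = (-0.7674, -0.1535, -0.0384)

v_1 = (0, -1, 4); ‖v_1‖ = 4.1231, so e_1 = (0.0000, -0.2425, 0.9701).
e_1·v_2 = 0.0000·1 + (-0.2425)·(-4) + 0.9701·(-4) = -2.9104.
u_2 = v_2 + 2.9104·e_1 = (1.0000, -4.7059, -1.1765).
‖u_2‖ = 4.9527, so e_2 = (0.2019, -0.9502, -0.2375).
e_1·v_3 = 0.0000·0 + (-0.2425)·(-4) + 0.9701·0 = 0.9701; e_2·v_3 = 0.2019·0 + (-0.9502)·(-4) + (-0.2375)·0 = 3.8006.
u_3 = v_3 − 0.9701·e_1 − 3.8006·e_2 = (-0.7674, -0.1535, -0.0384).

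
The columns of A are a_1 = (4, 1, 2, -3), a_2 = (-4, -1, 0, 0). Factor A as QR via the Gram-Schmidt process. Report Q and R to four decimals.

Q = [[0.7303, -0.6386], [0.1826, -0.1597], [0.3651, 0.4176], [-0.5477, -0.6263]], R = [[5.4772, -3.1038], [0.0000, 2.7142]]

a_1 = (4, 1, 2, -3); ‖a_1‖ = 5.4772, so e_1 = (0.7303, 0.1826, 0.3651, -0.5477).
e_1·a_2 = 0.7303·(-4) + 0.1826·(-1) + 0.3651·0 + (-0.5477)·0 = -3.1038.
u_2 = a_2 + 3.1038·e_1 = (-1.7333, -0.4333, 1.1333, -1.7000).
‖u_2‖ = 2.7142, so e_2 = (-0.6386, -0.1597, 0.4176, -0.6263).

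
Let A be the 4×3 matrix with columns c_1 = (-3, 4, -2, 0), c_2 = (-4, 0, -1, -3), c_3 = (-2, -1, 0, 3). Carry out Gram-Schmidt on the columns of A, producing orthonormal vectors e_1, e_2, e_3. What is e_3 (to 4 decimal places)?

c_1 = (-3, 4, -2, 0); ‖c_1‖ = 5.3852, so e_1 = (-0.5571, 0.7428, -0.3714, 0.0000).
e_1·c_2 = (-0.5571)·(-4) + 0.7428·0 + (-0.3714)·(-1) + 0.0000·(-3) = 2.5997.
u_2 = c_2 − 2.5997·e_1 = (-2.5517, -1.9310, -0.0345, -3.0000).
‖u_2‖ = 4.3865, so e_2 = (-0.5817, -0.4402, -0.0079, -0.6839).
e_1·c_3 = (-0.5571)·(-2) + 0.7428·(-1) + (-0.3714)·0 + 0.0000·3 = 0.3714; e_2·c_3 = (-0.5817)·(-2) + (-0.4402)·(-1) + (-0.0079)·0 + (-0.6839)·3 = -0.4481.
u_3 = c_3 − 0.3714·e_1 + 0.4481·e_2 = (-2.0538, -1.4731, 0.1344, 2.6935).
‖u_3‖ = 3.6961, so e_3 = (-0.5557, -0.3986, 0.0364, 0.7288).

e_3 = (-0.5557, -0.3986, 0.0364, 0.7288)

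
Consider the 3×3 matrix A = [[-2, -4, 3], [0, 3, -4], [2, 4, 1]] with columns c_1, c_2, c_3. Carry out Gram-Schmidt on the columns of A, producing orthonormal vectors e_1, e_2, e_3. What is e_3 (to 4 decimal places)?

e_1 = c_1/‖c_1‖ = (-2, 0, 2)/2.8284 = (-0.7071, 0.0000, 0.7071).
r_{12} = e_1·c_2 = 5.6569.
u_2 = c_2 − 5.6569·e_1 = (0.0000, 3.0000, 0.0000).
‖u_2‖ = 3.0000, so e_2 = (0.0000, 1.0000, 0.0000).
r_{13} = e_1·c_3 = -1.4142; r_{23} = e_2·c_3 = -4.0000.
u_3 = c_3 + 1.4142·e_1 + 4.0000·e_2 = (2.0000, 0.0000, 2.0000).
‖u_3‖ = 2.8284, so e_3 = (0.7071, 0.0000, 0.7071).

e_3 = (0.7071, 0.0000, 0.7071)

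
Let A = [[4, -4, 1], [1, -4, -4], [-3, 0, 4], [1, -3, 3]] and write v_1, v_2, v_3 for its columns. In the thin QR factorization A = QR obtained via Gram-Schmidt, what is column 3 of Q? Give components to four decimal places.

e_3 = (0.3576, -0.7063, 0.3964, 0.4649)

v_1 = (4, 1, -3, 1); ‖v_1‖ = 5.1962, so e_1 = (0.7698, 0.1925, -0.5774, 0.1925).
e_1·v_2 = 0.7698·(-4) + 0.1925·(-4) + (-0.5774)·0 + 0.1925·(-3) = -4.4264.
u_2 = v_2 + 4.4264·e_1 = (-0.5926, -3.1481, -2.5556, -2.1481).
‖u_2‖ = 4.6268, so e_2 = (-0.1281, -0.6804, -0.5523, -0.4643).
e_1·v_3 = 0.7698·1 + 0.1925·(-4) + (-0.5774)·4 + 0.1925·3 = -1.7321; e_2·v_3 = (-0.1281)·1 + (-0.6804)·(-4) + (-0.5523)·4 + (-0.4643)·3 = -1.0086.
u_3 = v_3 + 1.7321·e_1 + 1.0086·e_2 = (2.2042, -4.3529, 2.4429, 2.8651).
‖u_3‖ = 6.1630, so e_3 = (0.3576, -0.7063, 0.3964, 0.4649).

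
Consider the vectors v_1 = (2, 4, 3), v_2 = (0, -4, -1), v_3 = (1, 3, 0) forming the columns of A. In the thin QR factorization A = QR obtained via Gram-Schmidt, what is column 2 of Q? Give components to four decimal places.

e_2 = (0.6142, -0.6465, 0.4526)

v_1 = (2, 4, 3); ‖v_1‖ = 5.3852, so e_1 = (0.3714, 0.7428, 0.5571).
e_1·v_2 = 0.3714·0 + 0.7428·(-4) + 0.5571·(-1) = -3.5282.
u_2 = v_2 + 3.5282·e_1 = (1.3103, -1.3793, 0.9655).
‖u_2‖ = 2.1335, so e_2 = (0.6142, -0.6465, 0.4526).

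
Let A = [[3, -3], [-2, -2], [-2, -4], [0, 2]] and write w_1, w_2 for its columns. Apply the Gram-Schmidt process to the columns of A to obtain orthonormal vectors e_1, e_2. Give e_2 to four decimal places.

e_2 = (-0.6194, -0.2890, -0.6400, 0.3510)

w_1 = (3, -2, -2, 0); ‖w_1‖ = 4.1231, so e_1 = (0.7276, -0.4851, -0.4851, 0.0000).
e_1·w_2 = 0.7276·(-3) + (-0.4851)·(-2) + (-0.4851)·(-4) + 0.0000·2 = 0.7276.
u_2 = w_2 − 0.7276·e_1 = (-3.5294, -1.6471, -3.6471, 2.0000).
‖u_2‖ = 5.6983, so e_2 = (-0.6194, -0.2890, -0.6400, 0.3510).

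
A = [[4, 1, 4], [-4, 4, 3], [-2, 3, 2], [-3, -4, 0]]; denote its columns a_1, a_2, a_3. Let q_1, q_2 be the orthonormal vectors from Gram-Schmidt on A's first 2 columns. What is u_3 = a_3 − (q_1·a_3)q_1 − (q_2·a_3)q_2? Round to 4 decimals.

a_1 = (4, -4, -2, -3); ‖a_1‖ = 6.7082, so q_1 = (0.5963, -0.5963, -0.2981, -0.4472).
q_1·a_2 = 0.5963·1 + (-0.5963)·4 + (-0.2981)·3 + (-0.4472)·(-4) = -0.8944.
u_2 = a_2 + 0.8944·q_1 = (1.5333, 3.4667, 2.7333, -4.4000).
‖u_2‖ = 6.4187, so q_2 = (0.2389, 0.5401, 0.4258, -0.6855).
q_1·a_3 = 0.5963·4 + (-0.5963)·3 + (-0.2981)·2 + (-0.4472)·0 = 0.0000; q_2·a_3 = 0.2389·4 + 0.5401·3 + 0.4258·2 + (-0.6855)·0 = 3.4275.
u_3 = a_3 + 0.0000·q_1 − 3.4275·q_2 = (3.1812, 1.1489, 0.5405, 2.3495).

u_3 = (3.1812, 1.1489, 0.5405, 2.3495)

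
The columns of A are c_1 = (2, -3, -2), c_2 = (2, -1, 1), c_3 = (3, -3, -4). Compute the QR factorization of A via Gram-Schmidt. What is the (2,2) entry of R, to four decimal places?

c_1 = (2, -3, -2); ‖c_1‖ = 4.1231, so e_1 = (0.4851, -0.7276, -0.4851).
e_1·c_2 = 0.4851·2 + (-0.7276)·(-1) + (-0.4851)·1 = 1.2127.
u_2 = c_2 − 1.2127·e_1 = (1.4118, -0.1176, 1.5882).
r_{22} = ‖u_2‖ = 2.1282.

r_{22} = 2.1282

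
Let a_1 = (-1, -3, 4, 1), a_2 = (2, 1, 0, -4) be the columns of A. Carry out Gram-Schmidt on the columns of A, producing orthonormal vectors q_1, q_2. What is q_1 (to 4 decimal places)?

q_1 = (-0.1925, -0.5774, 0.7698, 0.1925)

a_1 = (-1, -3, 4, 1); ‖a_1‖ = 5.1962, so q_1 = (-0.1925, -0.5774, 0.7698, 0.1925).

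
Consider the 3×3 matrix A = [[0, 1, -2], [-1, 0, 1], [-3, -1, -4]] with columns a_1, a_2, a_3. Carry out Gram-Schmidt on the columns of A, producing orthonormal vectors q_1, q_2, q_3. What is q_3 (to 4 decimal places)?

q_1 = a_1/‖a_1‖ = (0, -1, -3)/3.1623 = (0.0000, -0.3162, -0.9487).
r_{12} = q_1·a_2 = 0.9487.
u_2 = a_2 − 0.9487·q_1 = (1.0000, 0.3000, -0.1000).
‖u_2‖ = 1.0488, so q_2 = (0.9535, 0.2860, -0.0953).
r_{13} = q_1·a_3 = 3.4785; r_{23} = q_2·a_3 = -1.2395.
u_3 = a_3 − 3.4785·q_1 + 1.2395·q_2 = (-0.8182, 2.4545, -0.8182).
‖u_3‖ = 2.7136, so q_3 = (-0.3015, 0.9045, -0.3015).

q_3 = (-0.3015, 0.9045, -0.3015)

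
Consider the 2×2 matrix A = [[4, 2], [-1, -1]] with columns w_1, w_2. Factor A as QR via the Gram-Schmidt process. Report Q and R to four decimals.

Q = [[0.9701, -0.2425], [-0.2425, -0.9701]], R = [[4.1231, 2.1828], [0.0000, 0.4851]]

q_1 = w_1/‖w_1‖ = (4, -1)/4.1231 = (0.9701, -0.2425).
r_{12} = q_1·w_2 = 2.1828.
u_2 = w_2 − 2.1828·q_1 = (-0.1176, -0.4706).
‖u_2‖ = 0.4851, so q_2 = (-0.2425, -0.9701).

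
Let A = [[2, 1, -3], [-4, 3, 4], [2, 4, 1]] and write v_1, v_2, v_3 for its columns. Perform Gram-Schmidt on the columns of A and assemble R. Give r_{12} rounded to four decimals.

r_{12} = -0.4082

e_1 = v_1/‖v_1‖ = (2, -4, 2)/4.8990 = (0.4082, -0.8165, 0.4082).
r_{12} = e_1·v_2 = -0.4082.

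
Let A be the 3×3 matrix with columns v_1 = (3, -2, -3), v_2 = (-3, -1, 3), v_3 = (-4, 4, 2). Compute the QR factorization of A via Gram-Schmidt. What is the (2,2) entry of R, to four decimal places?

r_{22} = 2.7136

v_1 = (3, -2, -3); ‖v_1‖ = 4.6904, so q_1 = (0.6396, -0.4264, -0.6396).
q_1·v_2 = 0.6396·(-3) + (-0.4264)·(-1) + (-0.6396)·3 = -3.4112.
u_2 = v_2 + 3.4112·q_1 = (-0.8182, -2.4545, 0.8182).
r_{22} = ‖u_2‖ = 2.7136.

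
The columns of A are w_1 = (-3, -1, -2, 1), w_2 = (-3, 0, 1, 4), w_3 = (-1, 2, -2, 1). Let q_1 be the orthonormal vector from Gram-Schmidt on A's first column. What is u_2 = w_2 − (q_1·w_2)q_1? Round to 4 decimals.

w_1 = (-3, -1, -2, 1); ‖w_1‖ = 3.8730, so q_1 = (-0.7746, -0.2582, -0.5164, 0.2582).
q_1·w_2 = (-0.7746)·(-3) + (-0.2582)·0 + (-0.5164)·1 + 0.2582·4 = 2.8402.
u_2 = w_2 − 2.8402·q_1 = (-0.8000, 0.7333, 2.4667, 3.2667).

u_2 = (-0.8000, 0.7333, 2.4667, 3.2667)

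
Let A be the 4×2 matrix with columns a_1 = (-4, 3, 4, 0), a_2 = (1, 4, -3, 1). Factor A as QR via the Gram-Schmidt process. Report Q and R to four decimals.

a_1 = (-4, 3, 4, 0); ‖a_1‖ = 6.4031, so e_1 = (-0.6247, 0.4685, 0.6247, 0.0000).
e_1·a_2 = (-0.6247)·1 + 0.4685·4 + 0.6247·(-3) + 0.0000·1 = -0.6247.
u_2 = a_2 + 0.6247·e_1 = (0.6098, 4.2927, -2.6098, 1.0000).
‖u_2‖ = 5.1585, so e_2 = (0.1182, 0.8322, -0.5059, 0.1939).

Q = [[-0.6247, 0.1182], [0.4685, 0.8322], [0.6247, -0.5059], [0.0000, 0.1939]], R = [[6.4031, -0.6247], [0.0000, 5.1585]]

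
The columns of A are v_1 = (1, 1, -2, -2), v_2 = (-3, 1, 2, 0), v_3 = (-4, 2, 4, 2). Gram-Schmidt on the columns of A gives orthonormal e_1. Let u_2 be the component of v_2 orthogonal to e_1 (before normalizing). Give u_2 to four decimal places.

u_2 = (-2.4000, 1.6000, 0.8000, -1.2000)

v_1 = (1, 1, -2, -2); ‖v_1‖ = 3.1623, so e_1 = (0.3162, 0.3162, -0.6325, -0.6325).
e_1·v_2 = 0.3162·(-3) + 0.3162·1 + (-0.6325)·2 + (-0.6325)·0 = -1.8974.
u_2 = v_2 + 1.8974·e_1 = (-2.4000, 1.6000, 0.8000, -1.2000).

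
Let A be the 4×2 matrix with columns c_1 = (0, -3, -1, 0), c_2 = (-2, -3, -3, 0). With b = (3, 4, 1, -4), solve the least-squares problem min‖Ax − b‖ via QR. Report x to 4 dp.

e_1 = c_1/‖c_1‖ = (0, -3, -1, 0)/3.1623 = (0.0000, -0.9487, -0.3162, 0.0000).
r_{12} = e_1·c_2 = 3.7947.
u_2 = c_2 − 3.7947·e_1 = (-2.0000, 0.6000, -1.8000, 0.0000).
‖u_2‖ = 2.7568, so e_2 = (-0.7255, 0.2176, -0.6529, 0.0000).
Qᵀb = (-4.1110, -1.9588).
Back-substitute: x_2 = -1.9588/2.7568 = -0.7105.
x_1 = (-4.1110 − 3.7947·(-0.7105))/3.1623 = -0.4474.

x = (-0.4474, -0.7105)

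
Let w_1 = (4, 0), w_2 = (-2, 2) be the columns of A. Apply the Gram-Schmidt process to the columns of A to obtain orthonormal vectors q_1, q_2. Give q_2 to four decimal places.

q_1 = w_1/‖w_1‖ = (4, 0)/4.0000 = (1.0000, 0.0000).
r_{12} = q_1·w_2 = -2.0000.
u_2 = w_2 + 2.0000·q_1 = (0.0000, 2.0000).
‖u_2‖ = 2.0000, so q_2 = (0.0000, 1.0000).

q_2 = (0.0000, 1.0000)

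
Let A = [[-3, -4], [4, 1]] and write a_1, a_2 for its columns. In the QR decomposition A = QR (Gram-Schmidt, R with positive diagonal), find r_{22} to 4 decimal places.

a_1 = (-3, 4); ‖a_1‖ = 5.0000, so q_1 = (-0.6000, 0.8000).
q_1·a_2 = (-0.6000)·(-4) + 0.8000·1 = 3.2000.
u_2 = a_2 − 3.2000·q_1 = (-2.0800, -1.5600).
r_{22} = ‖u_2‖ = 2.6000.

r_{22} = 2.6000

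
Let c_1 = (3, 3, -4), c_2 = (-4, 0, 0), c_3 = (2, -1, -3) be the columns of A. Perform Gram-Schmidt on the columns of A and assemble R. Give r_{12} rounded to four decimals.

c_1 = (3, 3, -4); ‖c_1‖ = 5.8310, so e_1 = (0.5145, 0.5145, -0.6860).
r_{12} = e_1·c_2 = -2.0580.

r_{12} = -2.0580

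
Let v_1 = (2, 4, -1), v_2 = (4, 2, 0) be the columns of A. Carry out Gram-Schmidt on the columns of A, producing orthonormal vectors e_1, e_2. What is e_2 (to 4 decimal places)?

v_1 = (2, 4, -1); ‖v_1‖ = 4.5826, so e_1 = (0.4364, 0.8729, -0.2182).
e_1·v_2 = 0.4364·4 + 0.8729·2 + (-0.2182)·0 = 3.4915.
u_2 = v_2 − 3.4915·e_1 = (2.4762, -1.0476, 0.7619).
‖u_2‖ = 2.7946, so e_2 = (0.8861, -0.3749, 0.2726).

e_2 = (0.8861, -0.3749, 0.2726)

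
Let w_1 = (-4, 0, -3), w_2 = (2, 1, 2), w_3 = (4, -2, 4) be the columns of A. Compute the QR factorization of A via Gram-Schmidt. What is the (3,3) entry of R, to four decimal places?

r_{33} = 1.4856

w_1 = (-4, 0, -3); ‖w_1‖ = 5.0000, so e_1 = (-0.8000, 0.0000, -0.6000).
e_1·w_2 = (-0.8000)·2 + 0.0000·1 + (-0.6000)·2 = -2.8000.
u_2 = w_2 + 2.8000·e_1 = (-0.2400, 1.0000, 0.3200).
‖u_2‖ = 1.0770, so e_2 = (-0.2228, 0.9285, 0.2971).
e_1·w_3 = (-0.8000)·4 + 0.0000·(-2) + (-0.6000)·4 = -5.6000; e_2·w_3 = (-0.2228)·4 + 0.9285·(-2) + 0.2971·4 = -1.5598.
u_3 = w_3 + 5.6000·e_1 + 1.5598·e_2 = (-0.8276, -0.5517, 1.1034).
r_{33} = ‖u_3‖ = 1.4856.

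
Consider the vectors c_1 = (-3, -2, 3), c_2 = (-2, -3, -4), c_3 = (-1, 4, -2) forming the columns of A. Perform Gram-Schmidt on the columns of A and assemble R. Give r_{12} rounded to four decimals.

r_{12} = 0.0000

c_1 = (-3, -2, 3); ‖c_1‖ = 4.6904, so q_1 = (-0.6396, -0.4264, 0.6396).
r_{12} = q_1·c_2 = 0.0000.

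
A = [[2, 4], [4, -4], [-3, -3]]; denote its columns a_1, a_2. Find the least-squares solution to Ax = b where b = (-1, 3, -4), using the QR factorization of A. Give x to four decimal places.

a_1 = (2, 4, -3); ‖a_1‖ = 5.3852, so q_1 = (0.3714, 0.7428, -0.5571).
q_1·a_2 = 0.3714·4 + 0.7428·(-4) + (-0.5571)·(-3) = 0.1857.
u_2 = a_2 − 0.1857·q_1 = (3.9310, -4.1379, -2.8966).
‖u_2‖ = 6.4004, so q_2 = (0.6142, -0.6465, -0.4526).
Qᵀb = (4.0853, -0.7435).
Back-substitute: x_2 = -0.7435/6.4004 = -0.1162.
x_1 = (4.0853 − 0.1857·(-0.1162))/5.3852 = 0.7626.

x = (0.7626, -0.1162)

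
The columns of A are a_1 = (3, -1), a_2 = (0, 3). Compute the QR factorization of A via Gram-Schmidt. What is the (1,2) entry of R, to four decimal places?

a_1 = (3, -1); ‖a_1‖ = 3.1623, so q_1 = (0.9487, -0.3162).
r_{12} = q_1·a_2 = -0.9487.

r_{12} = -0.9487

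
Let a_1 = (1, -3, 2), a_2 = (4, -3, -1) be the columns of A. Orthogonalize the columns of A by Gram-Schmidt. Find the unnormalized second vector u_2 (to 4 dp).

u_2 = (3.2143, -0.6429, -2.5714)

a_1 = (1, -3, 2); ‖a_1‖ = 3.7417, so q_1 = (0.2673, -0.8018, 0.5345).
q_1·a_2 = 0.2673·4 + (-0.8018)·(-3) + 0.5345·(-1) = 2.9399.
u_2 = a_2 − 2.9399·q_1 = (3.2143, -0.6429, -2.5714).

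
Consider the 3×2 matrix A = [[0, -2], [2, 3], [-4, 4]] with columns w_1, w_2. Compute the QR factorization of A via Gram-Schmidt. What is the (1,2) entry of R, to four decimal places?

w_1 = (0, 2, -4); ‖w_1‖ = 4.4721, so e_1 = (0.0000, 0.4472, -0.8944).
r_{12} = e_1·w_2 = -2.2361.

r_{12} = -2.2361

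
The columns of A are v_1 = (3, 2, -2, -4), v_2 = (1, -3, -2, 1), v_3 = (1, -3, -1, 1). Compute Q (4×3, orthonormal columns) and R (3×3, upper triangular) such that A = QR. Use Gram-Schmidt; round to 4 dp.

v_1 = (3, 2, -2, -4); ‖v_1‖ = 5.7446, so e_1 = (0.5222, 0.3482, -0.3482, -0.6963).
e_1·v_2 = 0.5222·1 + 0.3482·(-3) + (-0.3482)·(-2) + (-0.6963)·1 = -0.5222.
u_2 = v_2 + 0.5222·e_1 = (1.2727, -2.8182, -2.1818, 0.6364).
‖u_2‖ = 3.8376, so e_2 = (0.3316, -0.7344, -0.5685, 0.1658).
e_1·v_3 = 0.5222·1 + 0.3482·(-3) + (-0.3482)·(-1) + (-0.6963)·1 = -0.8704; e_2·v_3 = 0.3316·1 + (-0.7344)·(-3) + (-0.5685)·(-1) + 0.1658·1 = 3.2691.
u_3 = v_3 + 0.8704·e_1 − 3.2691·e_2 = (0.3704, -0.2963, 0.5556, -0.1481).
‖u_3‖ = 0.7454, so e_3 = (0.4969, -0.3975, 0.7454, -0.1988).

Q = [[0.5222, 0.3316, 0.4969], [0.3482, -0.7344, -0.3975], [-0.3482, -0.5685, 0.7454], [-0.6963, 0.1658, -0.1988]], R = [[5.7446, -0.5222, -0.8704], [0.0000, 3.8376, 3.2691], [0.0000, 0.0000, 0.7454]]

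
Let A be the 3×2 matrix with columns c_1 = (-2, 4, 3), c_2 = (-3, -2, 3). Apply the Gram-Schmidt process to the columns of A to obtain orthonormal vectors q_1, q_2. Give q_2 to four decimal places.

c_1 = (-2, 4, 3); ‖c_1‖ = 5.3852, so q_1 = (-0.3714, 0.7428, 0.5571).
q_1·c_2 = (-0.3714)·(-3) + 0.7428·(-2) + 0.5571·3 = 1.2999.
u_2 = c_2 − 1.2999·q_1 = (-2.5172, -2.9655, 2.2759).
‖u_2‖ = 4.5067, so q_2 = (-0.5586, -0.6580, 0.5050).

q_2 = (-0.5586, -0.6580, 0.5050)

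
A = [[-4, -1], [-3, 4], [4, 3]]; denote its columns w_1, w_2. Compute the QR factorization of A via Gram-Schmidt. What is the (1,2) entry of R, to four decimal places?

r_{12} = 0.6247

e_1 = w_1/‖w_1‖ = (-4, -3, 4)/6.4031 = (-0.6247, -0.4685, 0.6247).
r_{12} = e_1·w_2 = 0.6247.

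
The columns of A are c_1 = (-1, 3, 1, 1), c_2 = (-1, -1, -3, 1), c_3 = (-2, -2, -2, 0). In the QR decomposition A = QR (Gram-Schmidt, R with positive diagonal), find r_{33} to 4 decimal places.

r_{33} = 1.7321

c_1 = (-1, 3, 1, 1); ‖c_1‖ = 3.4641, so q_1 = (-0.2887, 0.8660, 0.2887, 0.2887).
q_1·c_2 = (-0.2887)·(-1) + 0.8660·(-1) + 0.2887·(-3) + 0.2887·1 = -1.1547.
u_2 = c_2 + 1.1547·q_1 = (-1.3333, 0.0000, -2.6667, 1.3333).
‖u_2‖ = 3.2660, so q_2 = (-0.4082, 0.0000, -0.8165, 0.4082).
q_1·c_3 = (-0.2887)·(-2) + 0.8660·(-2) + 0.2887·(-2) + 0.2887·0 = -1.7321; q_2·c_3 = (-0.4082)·(-2) + 0.0000·(-2) + (-0.8165)·(-2) + 0.4082·0 = 2.4495.
u_3 = c_3 + 1.7321·q_1 − 2.4495·q_2 = (-1.5000, -0.5000, 0.5000, -0.5000).
r_{33} = ‖u_3‖ = 1.7321.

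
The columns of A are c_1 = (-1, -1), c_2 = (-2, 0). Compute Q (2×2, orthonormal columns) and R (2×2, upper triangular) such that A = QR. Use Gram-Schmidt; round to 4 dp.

e_1 = c_1/‖c_1‖ = (-1, -1)/1.4142 = (-0.7071, -0.7071).
r_{12} = e_1·c_2 = 1.4142.
u_2 = c_2 − 1.4142·e_1 = (-1.0000, 1.0000).
‖u_2‖ = 1.4142, so e_2 = (-0.7071, 0.7071).

Q = [[-0.7071, -0.7071], [-0.7071, 0.7071]], R = [[1.4142, 1.4142], [0.0000, 1.4142]]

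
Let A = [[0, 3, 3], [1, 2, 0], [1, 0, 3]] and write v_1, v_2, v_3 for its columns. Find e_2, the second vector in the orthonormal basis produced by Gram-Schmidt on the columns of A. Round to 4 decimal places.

v_1 = (0, 1, 1); ‖v_1‖ = 1.4142, so e_1 = (0.0000, 0.7071, 0.7071).
e_1·v_2 = 0.0000·3 + 0.7071·2 + 0.7071·0 = 1.4142.
u_2 = v_2 − 1.4142·e_1 = (3.0000, 1.0000, -1.0000).
‖u_2‖ = 3.3166, so e_2 = (0.9045, 0.3015, -0.3015).

e_2 = (0.9045, 0.3015, -0.3015)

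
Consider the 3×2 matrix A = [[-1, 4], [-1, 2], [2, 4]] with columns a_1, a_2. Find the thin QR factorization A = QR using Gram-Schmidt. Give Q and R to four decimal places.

Q = [[-0.4082, 0.7290], [-0.4082, 0.3925], [0.8165, 0.5608]], R = [[2.4495, 0.8165], [0.0000, 5.9442]]

a_1 = (-1, -1, 2); ‖a_1‖ = 2.4495, so q_1 = (-0.4082, -0.4082, 0.8165).
q_1·a_2 = (-0.4082)·4 + (-0.4082)·2 + 0.8165·4 = 0.8165.
u_2 = a_2 − 0.8165·q_1 = (4.3333, 2.3333, 3.3333).
‖u_2‖ = 5.9442, so q_2 = (0.7290, 0.3925, 0.5608).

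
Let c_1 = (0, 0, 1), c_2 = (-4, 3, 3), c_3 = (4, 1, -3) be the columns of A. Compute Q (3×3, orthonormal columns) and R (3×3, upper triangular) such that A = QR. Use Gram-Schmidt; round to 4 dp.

Q = [[0.0000, -0.8000, 0.6000], [0.0000, 0.6000, 0.8000], [1.0000, 0.0000, 0.0000]], R = [[1.0000, 3.0000, -3.0000], [0.0000, 5.0000, -2.6000], [0.0000, 0.0000, 3.2000]]

c_1 = (0, 0, 1); ‖c_1‖ = 1.0000, so q_1 = (0.0000, 0.0000, 1.0000).
q_1·c_2 = 0.0000·(-4) + 0.0000·3 + 1.0000·3 = 3.0000.
u_2 = c_2 − 3.0000·q_1 = (-4.0000, 3.0000, 0.0000).
‖u_2‖ = 5.0000, so q_2 = (-0.8000, 0.6000, 0.0000).
q_1·c_3 = 0.0000·4 + 0.0000·1 + 1.0000·(-3) = -3.0000; q_2·c_3 = (-0.8000)·4 + 0.6000·1 + 0.0000·(-3) = -2.6000.
u_3 = c_3 + 3.0000·q_1 + 2.6000·q_2 = (1.9200, 2.5600, 0.0000).
‖u_3‖ = 3.2000, so q_3 = (0.6000, 0.8000, 0.0000).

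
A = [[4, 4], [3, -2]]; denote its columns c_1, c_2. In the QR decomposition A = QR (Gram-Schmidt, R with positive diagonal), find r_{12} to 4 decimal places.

r_{12} = 2.0000

c_1 = (4, 3); ‖c_1‖ = 5.0000, so q_1 = (0.8000, 0.6000).
r_{12} = q_1·c_2 = 2.0000.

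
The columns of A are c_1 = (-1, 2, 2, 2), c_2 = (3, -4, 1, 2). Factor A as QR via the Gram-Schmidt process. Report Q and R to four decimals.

c_1 = (-1, 2, 2, 2); ‖c_1‖ = 3.6056, so e_1 = (-0.2774, 0.5547, 0.5547, 0.5547).
e_1·c_2 = (-0.2774)·3 + 0.5547·(-4) + 0.5547·1 + 0.5547·2 = -1.3868.
u_2 = c_2 + 1.3868·e_1 = (2.6154, -3.2308, 1.7692, 2.7692).
‖u_2‖ = 5.2988, so e_2 = (0.4936, -0.6097, 0.3339, 0.5226).

Q = [[-0.2774, 0.4936], [0.5547, -0.6097], [0.5547, 0.3339], [0.5547, 0.5226]], R = [[3.6056, -1.3868], [0.0000, 5.2988]]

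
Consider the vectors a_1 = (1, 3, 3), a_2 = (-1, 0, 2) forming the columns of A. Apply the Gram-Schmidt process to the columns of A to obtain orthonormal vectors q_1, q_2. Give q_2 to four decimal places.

q_2 = (-0.6581, -0.4113, 0.6307)

q_1 = a_1/‖a_1‖ = (1, 3, 3)/4.3589 = (0.2294, 0.6882, 0.6882).
r_{12} = q_1·a_2 = 1.1471.
u_2 = a_2 − 1.1471·q_1 = (-1.2632, -0.7895, 1.2105).
‖u_2‖ = 1.9194, so q_2 = (-0.6581, -0.4113, 0.6307).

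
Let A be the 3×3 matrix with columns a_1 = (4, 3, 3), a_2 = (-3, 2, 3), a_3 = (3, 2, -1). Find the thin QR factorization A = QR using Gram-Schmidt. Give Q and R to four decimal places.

e_1 = a_1/‖a_1‖ = (4, 3, 3)/5.8310 = (0.6860, 0.5145, 0.5145).
r_{12} = e_1·a_2 = 0.5145.
u_2 = a_2 − 0.5145·e_1 = (-3.3529, 1.7353, 2.7353).
‖u_2‖ = 4.6621, so e_2 = (-0.7192, 0.3722, 0.5867).
r_{13} = e_1·a_3 = 2.5725; r_{23} = e_2·a_3 = -1.9999.
u_3 = a_3 − 2.5725·e_1 + 1.9999·e_2 = (-0.2030, 1.4208, -1.1502).
‖u_3‖ = 1.8393, so e_3 = (-0.1104, 0.7725, -0.6254).

Q = [[0.6860, -0.7192, -0.1104], [0.5145, 0.3722, 0.7725], [0.5145, 0.5867, -0.6254]], R = [[5.8310, 0.5145, 2.5725], [0.0000, 4.6621, -1.9999], [0.0000, 0.0000, 1.8393]]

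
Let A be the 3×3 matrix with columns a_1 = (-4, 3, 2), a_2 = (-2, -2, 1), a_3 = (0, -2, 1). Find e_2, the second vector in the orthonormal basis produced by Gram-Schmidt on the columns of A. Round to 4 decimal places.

e_2 = (-0.4983, -0.8305, 0.2491)

e_1 = a_1/‖a_1‖ = (-4, 3, 2)/5.3852 = (-0.7428, 0.5571, 0.3714).
r_{12} = e_1·a_2 = 0.7428.
u_2 = a_2 − 0.7428·e_1 = (-1.4483, -2.4138, 0.7241).
‖u_2‖ = 2.9066, so e_2 = (-0.4983, -0.8305, 0.2491).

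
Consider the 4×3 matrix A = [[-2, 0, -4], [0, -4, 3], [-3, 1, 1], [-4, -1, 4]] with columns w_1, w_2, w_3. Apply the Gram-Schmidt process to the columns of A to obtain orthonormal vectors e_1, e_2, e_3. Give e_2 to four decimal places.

e_2 = (0.0163, -0.9437, 0.2603, -0.2034)

e_1 = w_1/‖w_1‖ = (-2, 0, -3, -4)/5.3852 = (-0.3714, 0.0000, -0.5571, -0.7428).
r_{12} = e_1·w_2 = 0.1857.
u_2 = w_2 − 0.1857·e_1 = (0.0690, -4.0000, 1.1034, -0.8621).
‖u_2‖ = 4.2386, so e_2 = (0.0163, -0.9437, 0.2603, -0.2034).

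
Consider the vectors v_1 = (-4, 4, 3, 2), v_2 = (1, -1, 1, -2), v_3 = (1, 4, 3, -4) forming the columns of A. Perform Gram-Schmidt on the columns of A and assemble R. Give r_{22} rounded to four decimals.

r_{22} = 2.2804

v_1 = (-4, 4, 3, 2); ‖v_1‖ = 6.7082, so q_1 = (-0.5963, 0.5963, 0.4472, 0.2981).
q_1·v_2 = (-0.5963)·1 + 0.5963·(-1) + 0.4472·1 + 0.2981·(-2) = -1.3416.
u_2 = v_2 + 1.3416·q_1 = (0.2000, -0.2000, 1.6000, -1.6000).
r_{22} = ‖u_2‖ = 2.2804.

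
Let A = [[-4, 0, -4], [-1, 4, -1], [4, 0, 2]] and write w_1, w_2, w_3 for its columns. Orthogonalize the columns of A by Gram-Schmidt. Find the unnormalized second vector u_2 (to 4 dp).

u_2 = (-0.4848, 3.8788, 0.4848)

w_1 = (-4, -1, 4); ‖w_1‖ = 5.7446, so q_1 = (-0.6963, -0.1741, 0.6963).
q_1·w_2 = (-0.6963)·0 + (-0.1741)·4 + 0.6963·0 = -0.6963.
u_2 = w_2 + 0.6963·q_1 = (-0.4848, 3.8788, 0.4848).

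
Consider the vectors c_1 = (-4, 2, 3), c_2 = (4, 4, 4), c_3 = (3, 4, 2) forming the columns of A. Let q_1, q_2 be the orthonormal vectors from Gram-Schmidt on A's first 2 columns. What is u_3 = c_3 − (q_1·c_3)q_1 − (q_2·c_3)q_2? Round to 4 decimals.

u_3 = (-0.1512, 1.0581, -0.9070)

c_1 = (-4, 2, 3); ‖c_1‖ = 5.3852, so q_1 = (-0.7428, 0.3714, 0.5571).
q_1·c_2 = (-0.7428)·4 + 0.3714·4 + 0.5571·4 = 0.7428.
u_2 = c_2 − 0.7428·q_1 = (4.5517, 3.7241, 3.5862).
‖u_2‖ = 6.8883, so q_2 = (0.6608, 0.5406, 0.5206).
q_1·c_3 = (-0.7428)·3 + 0.3714·4 + 0.5571·2 = 0.3714; q_2·c_3 = 0.6608·3 + 0.5406·4 + 0.5206·2 = 5.1862.
u_3 = c_3 − 0.3714·q_1 − 5.1862·q_2 = (-0.1512, 1.0581, -0.9070).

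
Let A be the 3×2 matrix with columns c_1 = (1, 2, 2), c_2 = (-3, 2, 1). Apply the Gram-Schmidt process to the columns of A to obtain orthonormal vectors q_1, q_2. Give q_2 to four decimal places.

c_1 = (1, 2, 2); ‖c_1‖ = 3.0000, so q_1 = (0.3333, 0.6667, 0.6667).
q_1·c_2 = 0.3333·(-3) + 0.6667·2 + 0.6667·1 = 1.0000.
u_2 = c_2 − 1.0000·q_1 = (-3.3333, 1.3333, 0.3333).
‖u_2‖ = 3.6056, so q_2 = (-0.9245, 0.3698, 0.0925).

q_2 = (-0.9245, 0.3698, 0.0925)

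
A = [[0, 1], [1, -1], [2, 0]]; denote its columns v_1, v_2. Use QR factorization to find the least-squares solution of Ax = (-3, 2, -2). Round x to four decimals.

v_1 = (0, 1, 2); ‖v_1‖ = 2.2361, so e_1 = (0.0000, 0.4472, 0.8944).
e_1·v_2 = 0.0000·1 + 0.4472·(-1) + 0.8944·0 = -0.4472.
u_2 = v_2 + 0.4472·e_1 = (1.0000, -0.8000, 0.4000).
‖u_2‖ = 1.3416, so e_2 = (0.7454, -0.5963, 0.2981).
Qᵀb = (-0.8944, -4.0249).
Back-substitute: x_2 = -4.0249/1.3416 = -3.0000.
x_1 = (-0.8944 + 0.4472·(-3.0000))/2.2361 = -1.0000.

x = (-1.0000, -3.0000)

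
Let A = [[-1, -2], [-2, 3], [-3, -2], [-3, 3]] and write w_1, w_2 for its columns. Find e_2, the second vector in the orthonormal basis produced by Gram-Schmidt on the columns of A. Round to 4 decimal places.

w_1 = (-1, -2, -3, -3); ‖w_1‖ = 4.7958, so e_1 = (-0.2085, -0.4170, -0.6255, -0.6255).
e_1·w_2 = (-0.2085)·(-2) + (-0.4170)·3 + (-0.6255)·(-2) + (-0.6255)·3 = -1.4596.
u_2 = w_2 + 1.4596·e_1 = (-2.3043, 2.3913, -2.9130, 2.0870).
‖u_2‖ = 4.8856, so e_2 = (-0.4717, 0.4895, -0.5962, 0.4272).

e_2 = (-0.4717, 0.4895, -0.5962, 0.4272)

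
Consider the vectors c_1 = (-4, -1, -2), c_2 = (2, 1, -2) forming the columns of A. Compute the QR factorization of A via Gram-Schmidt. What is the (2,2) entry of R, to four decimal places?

r_{22} = 2.7946

c_1 = (-4, -1, -2); ‖c_1‖ = 4.5826, so q_1 = (-0.8729, -0.2182, -0.4364).
q_1·c_2 = (-0.8729)·2 + (-0.2182)·1 + (-0.4364)·(-2) = -1.0911.
u_2 = c_2 + 1.0911·q_1 = (1.0476, 0.7619, -2.4762).
r_{22} = ‖u_2‖ = 2.7946.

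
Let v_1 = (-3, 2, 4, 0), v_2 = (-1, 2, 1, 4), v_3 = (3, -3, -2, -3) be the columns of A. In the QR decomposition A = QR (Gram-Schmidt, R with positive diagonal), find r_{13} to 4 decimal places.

e_1 = v_1/‖v_1‖ = (-3, 2, 4, 0)/5.3852 = (-0.5571, 0.3714, 0.7428, 0.0000).
r_{13} = e_1·v_3 = -4.2710.

r_{13} = -4.2710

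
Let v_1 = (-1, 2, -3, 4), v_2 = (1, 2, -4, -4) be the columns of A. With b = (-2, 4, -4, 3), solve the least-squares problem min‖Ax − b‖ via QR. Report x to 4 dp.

x = (1.1434, 0.3012)

q_1 = v_1/‖v_1‖ = (-1, 2, -3, 4)/5.4772 = (-0.1826, 0.3651, -0.5477, 0.7303).
r_{12} = q_1·v_2 = -0.1826.
u_2 = v_2 + 0.1826·q_1 = (0.9667, 2.0667, -4.1000, -3.8667).
‖u_2‖ = 6.0800, so q_2 = (0.1590, 0.3399, -0.6743, -0.6360).
Qᵀb = (6.2075, 1.8311).
Back-substitute: x_2 = 1.8311/6.0800 = 0.3012.
x_1 = (6.2075 + 0.1826·0.3012)/5.4772 = 1.1434.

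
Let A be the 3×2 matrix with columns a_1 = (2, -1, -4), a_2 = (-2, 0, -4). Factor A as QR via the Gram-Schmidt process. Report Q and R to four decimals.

a_1 = (2, -1, -4); ‖a_1‖ = 4.5826, so q_1 = (0.4364, -0.2182, -0.8729).
q_1·a_2 = 0.4364·(-2) + (-0.2182)·0 + (-0.8729)·(-4) = 2.6186.
u_2 = a_2 − 2.6186·q_1 = (-3.1429, 0.5714, -1.7143).
‖u_2‖ = 3.6253, so q_2 = (-0.8669, 0.1576, -0.4729).

Q = [[0.4364, -0.8669], [-0.2182, 0.1576], [-0.8729, -0.4729]], R = [[4.5826, 2.6186], [0.0000, 3.6253]]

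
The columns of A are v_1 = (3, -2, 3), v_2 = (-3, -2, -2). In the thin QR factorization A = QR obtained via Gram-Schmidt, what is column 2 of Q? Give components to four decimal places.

q_2 = (-0.4423, -0.8847, -0.1474)

v_1 = (3, -2, 3); ‖v_1‖ = 4.6904, so q_1 = (0.6396, -0.4264, 0.6396).
q_1·v_2 = 0.6396·(-3) + (-0.4264)·(-2) + 0.6396·(-2) = -2.3452.
u_2 = v_2 + 2.3452·q_1 = (-1.5000, -3.0000, -0.5000).
‖u_2‖ = 3.3912, so q_2 = (-0.4423, -0.8847, -0.1474).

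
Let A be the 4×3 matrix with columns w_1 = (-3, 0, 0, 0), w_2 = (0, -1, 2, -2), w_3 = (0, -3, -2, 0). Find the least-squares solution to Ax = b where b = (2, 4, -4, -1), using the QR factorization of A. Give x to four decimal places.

q_1 = w_1/‖w_1‖ = (-3, 0, 0, 0)/3.0000 = (-1.0000, 0.0000, 0.0000, 0.0000).
r_{12} = q_1·w_2 = 0.0000.
u_2 = w_2 + 0.0000·q_1 = (0.0000, -1.0000, 2.0000, -2.0000).
‖u_2‖ = 3.0000, so q_2 = (0.0000, -0.3333, 0.6667, -0.6667).
r_{13} = q_1·w_3 = 0.0000; r_{23} = q_2·w_3 = -0.3333.
u_3 = w_3 + 0.0000·q_1 + 0.3333·q_2 = (0.0000, -3.1111, -1.7778, -0.2222).
‖u_3‖ = 3.5901, so q_3 = (0.0000, -0.8666, -0.4952, -0.0619).
Qᵀb = (-2.0000, -3.3333, -1.4237).
Back-substitute: x_3 = -1.4237/3.5901 = -0.3966.
x_2 = (-3.3333 + 0.3333·(-0.3966))/3.0000 = -1.1552.
x_1 = (-2.0000 + 0.0000·(-1.1552) + 0.0000·(-0.3966))/3.0000 = -0.6667.

x = (-0.6667, -1.1552, -0.3966)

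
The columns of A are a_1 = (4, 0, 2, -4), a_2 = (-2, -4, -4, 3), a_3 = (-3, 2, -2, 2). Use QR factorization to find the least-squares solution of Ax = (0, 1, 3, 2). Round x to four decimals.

x = (-1.7837, -0.9302, -1.5070)

q_1 = a_1/‖a_1‖ = (4, 0, 2, -4)/6.0000 = (0.6667, 0.0000, 0.3333, -0.6667).
r_{12} = q_1·a_2 = -4.6667.
u_2 = a_2 + 4.6667·q_1 = (1.1111, -4.0000, -2.4444, -0.1111).
‖u_2‖ = 4.8189, so q_2 = (0.2306, -0.8301, -0.5073, -0.0231).
r_{13} = q_1·a_3 = -4.0000; r_{23} = q_2·a_3 = -1.3834.
u_3 = a_3 + 4.0000·q_1 + 1.3834·q_2 = (-0.0144, 0.8517, -1.3684, -0.6986).
‖u_3‖ = 1.7567, so q_3 = (-0.0082, 0.4848, -0.7790, -0.3976).
Qᵀb = (-0.3333, -2.3979, -2.6474).
Back-substitute: x_3 = -2.6474/1.7567 = -1.5070.
x_2 = (-2.3979 + 1.3834·(-1.5070))/4.8189 = -0.9302.
x_1 = (-0.3333 + 4.6667·(-0.9302) + 4.0000·(-1.5070))/6.0000 = -1.7837.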